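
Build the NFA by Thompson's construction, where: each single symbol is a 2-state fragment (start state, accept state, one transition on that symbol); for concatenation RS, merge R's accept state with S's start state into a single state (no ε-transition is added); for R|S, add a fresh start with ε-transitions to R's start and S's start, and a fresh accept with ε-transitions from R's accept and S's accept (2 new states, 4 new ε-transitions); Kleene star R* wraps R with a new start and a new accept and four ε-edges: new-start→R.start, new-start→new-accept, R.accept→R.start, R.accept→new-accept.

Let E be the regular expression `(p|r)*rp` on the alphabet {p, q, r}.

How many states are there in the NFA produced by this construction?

10

Recursing over subexpressions:
Each of the 4 symbol leaves contributes a 2-state fragment.
  p|r — 6 states
  (p|r)* — 8 states
  (p|r)*rp — 10 states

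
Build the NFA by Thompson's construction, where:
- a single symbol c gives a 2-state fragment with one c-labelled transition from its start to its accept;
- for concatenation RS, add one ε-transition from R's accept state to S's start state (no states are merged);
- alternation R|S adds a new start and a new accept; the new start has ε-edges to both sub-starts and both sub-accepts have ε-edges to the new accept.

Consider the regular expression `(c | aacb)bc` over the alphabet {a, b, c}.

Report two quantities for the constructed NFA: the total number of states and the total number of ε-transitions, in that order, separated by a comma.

16, 9

By structural recursion:
Each of the 7 symbol leaves contributes 2 states and 0 ε-transitions.
  aacb → 8 states, 3 ε-transitions
  c | aacb → 12 states, 7 ε-transitions
  (c | aacb)bc → 16 states, 9 ε-transitions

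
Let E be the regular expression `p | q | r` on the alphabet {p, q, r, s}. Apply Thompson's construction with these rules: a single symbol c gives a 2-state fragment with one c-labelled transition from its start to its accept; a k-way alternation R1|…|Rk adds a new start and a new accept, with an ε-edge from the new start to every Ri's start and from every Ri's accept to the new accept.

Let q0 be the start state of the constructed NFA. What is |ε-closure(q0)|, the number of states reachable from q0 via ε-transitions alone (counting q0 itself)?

4

Compute the ε-closure size of each fragment's start state recursively; a symbol fragment's start has no outgoing ε-edge, so its closure is just itself (size 1).
  p | q | r → |closure| = 1 + 1 + 1 + 1 = 4 (the new accept is not ε-reachable since no branch accepts ε)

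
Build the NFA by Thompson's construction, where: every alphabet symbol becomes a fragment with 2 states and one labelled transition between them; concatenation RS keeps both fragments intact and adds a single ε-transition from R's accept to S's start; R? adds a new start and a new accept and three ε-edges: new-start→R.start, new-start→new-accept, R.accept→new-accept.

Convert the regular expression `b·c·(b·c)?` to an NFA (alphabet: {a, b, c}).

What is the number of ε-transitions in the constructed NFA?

6

Bottom-up over the parse tree:
Each of the 4 symbol leaves contributes 0 ε-transitions.
  b·c → 1 ε-transition
  (b·c)? → 4 ε-transitions
  b·c·(b·c)? → 6 ε-transitions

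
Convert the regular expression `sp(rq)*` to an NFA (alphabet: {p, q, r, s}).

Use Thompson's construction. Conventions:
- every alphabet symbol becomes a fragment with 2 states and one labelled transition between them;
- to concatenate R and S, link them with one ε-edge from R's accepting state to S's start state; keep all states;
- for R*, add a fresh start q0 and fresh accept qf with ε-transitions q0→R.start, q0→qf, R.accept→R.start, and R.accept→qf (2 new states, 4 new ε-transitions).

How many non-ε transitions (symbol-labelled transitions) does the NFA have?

Building bottom-up:
Each of the 4 symbol leaves contributes exactly 1 symbol transition.
  rq : 2 symbol transitions
  (rq)* : 2 symbol transitions
  sp(rq)* : 4 symbol transitions

4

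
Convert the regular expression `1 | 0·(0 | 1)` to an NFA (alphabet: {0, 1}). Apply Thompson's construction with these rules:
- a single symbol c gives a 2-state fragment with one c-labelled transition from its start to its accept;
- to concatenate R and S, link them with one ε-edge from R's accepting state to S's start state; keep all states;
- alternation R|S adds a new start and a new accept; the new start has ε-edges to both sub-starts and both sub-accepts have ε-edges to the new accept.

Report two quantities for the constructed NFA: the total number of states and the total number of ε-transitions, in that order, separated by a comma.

Per subexpression:
Each of the 4 symbol leaves contributes 2 states and 0 ε-transitions.
  0 | 1 : 6 states, 4 ε-transitions
  0·(0 | 1) : 8 states, 5 ε-transitions
  1 | 0·(0 | 1) : 12 states, 9 ε-transitions

12, 9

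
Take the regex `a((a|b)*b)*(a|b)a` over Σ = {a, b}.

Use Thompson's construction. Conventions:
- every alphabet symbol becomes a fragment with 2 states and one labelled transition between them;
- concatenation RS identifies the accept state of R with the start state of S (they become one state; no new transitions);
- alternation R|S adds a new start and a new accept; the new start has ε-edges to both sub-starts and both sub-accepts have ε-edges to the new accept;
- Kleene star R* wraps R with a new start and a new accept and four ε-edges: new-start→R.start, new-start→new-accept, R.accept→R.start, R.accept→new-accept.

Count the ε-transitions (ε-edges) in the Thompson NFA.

16

By structural recursion:
Each of the 7 symbol leaves contributes 0 ε-transitions.
  a|b → 4 ε-transitions
  (a|b)* → 8 ε-transitions
  (a|b)*b → 8 ε-transitions
  ((a|b)*b)* → 12 ε-transitions
  a|b → 4 ε-transitions
  a((a|b)*b)*(a|b)a → 16 ε-transitions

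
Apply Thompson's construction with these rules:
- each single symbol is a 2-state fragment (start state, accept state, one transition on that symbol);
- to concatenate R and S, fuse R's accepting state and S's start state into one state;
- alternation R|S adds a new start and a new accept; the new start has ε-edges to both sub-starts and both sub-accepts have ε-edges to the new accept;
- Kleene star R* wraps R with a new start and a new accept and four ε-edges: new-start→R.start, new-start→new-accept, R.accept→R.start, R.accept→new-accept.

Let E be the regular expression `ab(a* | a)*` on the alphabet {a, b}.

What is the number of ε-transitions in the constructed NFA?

12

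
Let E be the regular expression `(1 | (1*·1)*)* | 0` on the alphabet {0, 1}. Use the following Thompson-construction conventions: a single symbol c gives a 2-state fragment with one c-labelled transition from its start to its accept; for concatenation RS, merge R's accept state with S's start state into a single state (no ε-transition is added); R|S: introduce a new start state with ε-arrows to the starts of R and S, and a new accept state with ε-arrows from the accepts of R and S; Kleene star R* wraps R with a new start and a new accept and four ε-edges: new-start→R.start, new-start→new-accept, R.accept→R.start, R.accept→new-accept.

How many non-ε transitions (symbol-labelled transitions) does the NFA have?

Building bottom-up:
Each of the 4 symbol leaves contributes exactly 1 symbol transition.
  1* = 1 symbol transition
  1*·1 = 2 symbol transitions
  (1*·1)* = 2 symbol transitions
  1 | (1*·1)* = 3 symbol transitions
  (1 | (1*·1)*)* = 3 symbol transitions
  (1 | (1*·1)*)* | 0 = 4 symbol transitions

4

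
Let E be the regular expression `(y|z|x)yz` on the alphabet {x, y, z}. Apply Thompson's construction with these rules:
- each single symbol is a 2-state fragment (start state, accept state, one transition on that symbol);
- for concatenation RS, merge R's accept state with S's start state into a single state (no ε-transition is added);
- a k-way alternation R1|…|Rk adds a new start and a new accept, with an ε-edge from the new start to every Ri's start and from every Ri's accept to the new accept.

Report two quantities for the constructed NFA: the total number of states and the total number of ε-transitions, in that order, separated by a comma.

10, 6

Building bottom-up:
Each of the 5 symbol leaves contributes 2 states and 0 ε-transitions.
  y|z|x → 8 states, 6 ε-transitions
  (y|z|x)yz → 10 states, 6 ε-transitions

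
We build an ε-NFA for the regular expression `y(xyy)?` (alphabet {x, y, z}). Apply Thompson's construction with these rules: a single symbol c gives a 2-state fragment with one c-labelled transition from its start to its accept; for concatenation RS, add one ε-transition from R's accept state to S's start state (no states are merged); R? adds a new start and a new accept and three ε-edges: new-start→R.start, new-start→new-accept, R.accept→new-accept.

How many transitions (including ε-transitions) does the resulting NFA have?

Bottom-up over the parse tree:
Each of the 4 symbol leaves contributes 1 transition (1 symbol, 0 ε).
  xyy — 5 transitions (3 symbol, 2 ε)
  (xyy)? — 8 transitions (3 symbol, 5 ε)
  y(xyy)? — 10 transitions (4 symbol, 6 ε)

10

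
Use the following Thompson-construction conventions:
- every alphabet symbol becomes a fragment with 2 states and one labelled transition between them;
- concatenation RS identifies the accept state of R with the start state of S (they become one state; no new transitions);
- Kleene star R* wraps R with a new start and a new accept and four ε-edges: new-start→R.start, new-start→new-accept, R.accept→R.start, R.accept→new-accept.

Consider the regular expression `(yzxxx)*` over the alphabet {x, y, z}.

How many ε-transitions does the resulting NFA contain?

4

Recursing over subexpressions:
Each of the 5 symbol leaves contributes 0 ε-transitions.
  yzxxx — 0 ε-transitions
  (yzxxx)* — 4 ε-transitions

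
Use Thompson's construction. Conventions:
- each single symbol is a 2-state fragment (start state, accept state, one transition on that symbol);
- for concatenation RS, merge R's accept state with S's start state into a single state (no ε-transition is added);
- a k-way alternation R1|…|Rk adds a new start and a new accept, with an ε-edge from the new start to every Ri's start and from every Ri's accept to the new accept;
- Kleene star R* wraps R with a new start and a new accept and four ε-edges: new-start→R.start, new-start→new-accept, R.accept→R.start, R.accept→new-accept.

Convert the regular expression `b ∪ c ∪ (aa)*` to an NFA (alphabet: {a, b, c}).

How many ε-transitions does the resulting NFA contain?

Building bottom-up:
Each of the 4 symbol leaves contributes 0 ε-transitions.
  aa → 0 ε-transitions
  (aa)* → 4 ε-transitions
  b ∪ c ∪ (aa)* → 10 ε-transitions

10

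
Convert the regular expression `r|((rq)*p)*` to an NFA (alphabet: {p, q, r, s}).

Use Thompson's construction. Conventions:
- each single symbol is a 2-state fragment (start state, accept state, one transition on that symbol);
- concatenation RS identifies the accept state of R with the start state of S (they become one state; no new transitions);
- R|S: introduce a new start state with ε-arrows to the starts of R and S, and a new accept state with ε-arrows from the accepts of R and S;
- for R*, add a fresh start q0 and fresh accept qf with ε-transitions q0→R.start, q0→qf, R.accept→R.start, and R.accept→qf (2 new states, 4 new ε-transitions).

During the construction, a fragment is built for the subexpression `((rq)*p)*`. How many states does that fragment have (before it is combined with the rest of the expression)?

Fragment for `((rq)*p)*`:
Each of the 3 symbol leaves contributes a 2-state fragment.
  rq — 3 states
  (rq)* — 5 states
  (rq)*p — 6 states
  ((rq)*p)* — 8 states

8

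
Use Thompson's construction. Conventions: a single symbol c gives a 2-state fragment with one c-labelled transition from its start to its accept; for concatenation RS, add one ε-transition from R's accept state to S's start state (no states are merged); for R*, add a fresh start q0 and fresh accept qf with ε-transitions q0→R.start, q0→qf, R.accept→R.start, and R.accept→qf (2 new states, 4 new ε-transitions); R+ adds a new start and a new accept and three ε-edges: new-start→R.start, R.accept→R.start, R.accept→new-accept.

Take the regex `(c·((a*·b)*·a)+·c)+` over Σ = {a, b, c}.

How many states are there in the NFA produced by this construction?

Recursing over subexpressions:
Each of the 5 symbol leaves contributes a 2-state fragment.
  a* : 4 states
  a*·b : 6 states
  (a*·b)* : 8 states
  (a*·b)*·a : 10 states
  ((a*·b)*·a)+ : 12 states
  c·((a*·b)*·a)+·c : 16 states
  (c·((a*·b)*·a)+·c)+ : 18 states

18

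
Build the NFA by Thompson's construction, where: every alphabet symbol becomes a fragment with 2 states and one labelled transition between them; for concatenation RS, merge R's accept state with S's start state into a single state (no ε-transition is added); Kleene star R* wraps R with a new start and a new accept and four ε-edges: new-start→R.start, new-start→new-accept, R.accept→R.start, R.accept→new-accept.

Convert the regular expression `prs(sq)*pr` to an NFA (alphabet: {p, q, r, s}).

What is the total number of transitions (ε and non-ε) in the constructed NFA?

11

Bottom-up over the parse tree:
Each of the 7 symbol leaves contributes 1 transition (1 symbol, 0 ε).
  sq — 2 transitions (2 symbol, 0 ε)
  (sq)* — 6 transitions (2 symbol, 4 ε)
  prs(sq)*pr — 11 transitions (7 symbol, 4 ε)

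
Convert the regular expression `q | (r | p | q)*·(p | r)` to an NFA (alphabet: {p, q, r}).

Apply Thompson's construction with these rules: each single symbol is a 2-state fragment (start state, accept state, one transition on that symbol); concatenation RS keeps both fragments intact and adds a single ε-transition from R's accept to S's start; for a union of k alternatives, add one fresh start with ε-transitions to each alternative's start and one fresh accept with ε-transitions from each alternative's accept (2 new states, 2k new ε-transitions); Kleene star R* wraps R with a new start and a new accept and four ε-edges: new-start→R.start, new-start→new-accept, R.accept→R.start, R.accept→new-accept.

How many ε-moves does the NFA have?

Bottom-up over the parse tree:
Each of the 6 symbol leaves contributes 0 ε-transitions.
  r | p | q → 6 ε-transitions
  (r | p | q)* → 10 ε-transitions
  p | r → 4 ε-transitions
  (r | p | q)*·(p | r) → 15 ε-transitions
  q | (r | p | q)*·(p | r) → 19 ε-transitions

19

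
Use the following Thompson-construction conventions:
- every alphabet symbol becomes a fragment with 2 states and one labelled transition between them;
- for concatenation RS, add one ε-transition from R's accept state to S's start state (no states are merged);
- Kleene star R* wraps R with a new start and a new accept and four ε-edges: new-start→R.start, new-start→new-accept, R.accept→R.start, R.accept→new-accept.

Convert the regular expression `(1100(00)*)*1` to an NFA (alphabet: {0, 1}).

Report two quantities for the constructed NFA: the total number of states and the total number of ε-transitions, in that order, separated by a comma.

Bottom-up over the parse tree:
Each of the 7 symbol leaves contributes 2 states and 0 ε-transitions.
  00 = 4 states, 1 ε-transition
  (00)* = 6 states, 5 ε-transitions
  1100(00)* = 14 states, 9 ε-transitions
  (1100(00)*)* = 16 states, 13 ε-transitions
  (1100(00)*)*1 = 18 states, 14 ε-transitions

18, 14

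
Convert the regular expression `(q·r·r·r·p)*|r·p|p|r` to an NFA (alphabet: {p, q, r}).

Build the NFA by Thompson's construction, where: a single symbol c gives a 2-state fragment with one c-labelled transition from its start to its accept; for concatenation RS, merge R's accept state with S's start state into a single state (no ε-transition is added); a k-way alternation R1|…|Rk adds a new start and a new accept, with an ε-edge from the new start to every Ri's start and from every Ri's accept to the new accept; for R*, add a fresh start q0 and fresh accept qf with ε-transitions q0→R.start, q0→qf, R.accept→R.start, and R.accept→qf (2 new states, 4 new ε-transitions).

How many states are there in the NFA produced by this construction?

17

Building bottom-up:
Each of the 9 symbol leaves contributes a 2-state fragment.
  q·r·r·r·p — 6 states
  (q·r·r·r·p)* — 8 states
  r·p — 3 states
  (q·r·r·r·p)*|r·p|p|r — 17 states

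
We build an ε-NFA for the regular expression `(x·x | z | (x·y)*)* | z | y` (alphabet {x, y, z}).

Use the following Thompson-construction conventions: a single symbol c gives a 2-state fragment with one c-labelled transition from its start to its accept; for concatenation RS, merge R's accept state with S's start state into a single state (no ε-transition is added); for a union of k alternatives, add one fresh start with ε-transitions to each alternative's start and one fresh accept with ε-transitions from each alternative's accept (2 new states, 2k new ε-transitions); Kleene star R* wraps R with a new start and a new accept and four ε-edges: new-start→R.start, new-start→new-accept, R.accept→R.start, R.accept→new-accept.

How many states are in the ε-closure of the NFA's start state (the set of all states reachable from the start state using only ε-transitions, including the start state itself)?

Compute the ε-closure size of each fragment's start state recursively; a symbol fragment's start has no outgoing ε-edge, so its closure is just itself (size 1).
  x·x → |closure| equals the left operand's closure size = 1 (its accept is not ε-reachable, so the closure stops there)
  x·y → same as the first factor's closure: |closure| = 1
  (x·y)* → the star's fresh start ε-reaches both the body's start and the fresh accept: |closure| = 2 + 1 = 3
  x·x | z | (x·y)* → |closure| = 1 (new start) + (1 + 1 + 3) + 1 (new accept, since some branch ε-reaches its own accept) = 7
  (x·x | z | (x·y)*)* → the star's fresh start ε-reaches both the body's start and the fresh accept: |closure| = 2 + 7 = 9
  (x·x | z | (x·y)*)* | z | y → |closure| = 1 (new start) + (9 + 1 + 1) + 1 (new accept, since some branch ε-reaches its own accept) = 13

13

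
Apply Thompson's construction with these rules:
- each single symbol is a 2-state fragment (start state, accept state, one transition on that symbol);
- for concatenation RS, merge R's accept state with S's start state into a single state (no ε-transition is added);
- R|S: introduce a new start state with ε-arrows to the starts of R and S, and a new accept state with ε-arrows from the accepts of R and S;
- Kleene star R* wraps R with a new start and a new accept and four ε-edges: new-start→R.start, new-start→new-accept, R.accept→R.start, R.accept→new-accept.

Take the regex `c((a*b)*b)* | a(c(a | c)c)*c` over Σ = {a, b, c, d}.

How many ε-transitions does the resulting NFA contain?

24

Building bottom-up:
Each of the 10 symbol leaves contributes 0 ε-transitions.
  a* → 4 ε-transitions
  a*b → 4 ε-transitions
  (a*b)* → 8 ε-transitions
  (a*b)*b → 8 ε-transitions
  ((a*b)*b)* → 12 ε-transitions
  c((a*b)*b)* → 12 ε-transitions
  a | c → 4 ε-transitions
  c(a | c)c → 4 ε-transitions
  (c(a | c)c)* → 8 ε-transitions
  a(c(a | c)c)*c → 8 ε-transitions
  c((a*b)*b)* | a(c(a | c)c)*c → 24 ε-transitions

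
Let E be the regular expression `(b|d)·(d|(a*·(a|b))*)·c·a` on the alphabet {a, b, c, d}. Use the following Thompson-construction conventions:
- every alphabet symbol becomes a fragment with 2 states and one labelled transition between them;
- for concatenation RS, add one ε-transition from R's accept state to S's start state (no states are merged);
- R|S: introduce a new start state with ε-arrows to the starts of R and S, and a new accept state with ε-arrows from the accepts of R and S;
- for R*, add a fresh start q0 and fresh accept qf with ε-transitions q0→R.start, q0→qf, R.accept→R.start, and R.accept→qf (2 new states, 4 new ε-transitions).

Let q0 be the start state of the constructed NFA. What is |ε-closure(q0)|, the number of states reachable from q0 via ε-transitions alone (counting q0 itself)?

3

Let C(F) = |ε-closure(F.start)| within fragment F, and note whether F accepts ε. Symbol fragments have C = 1 and do not accept ε. Then:
  b|d — new start ε-reaches every alternative's start; none of them accept ε, so the new accept is not reached: |closure| = 1 + 1 + 1 = 3
  a* — the star's fresh start ε-reaches both the body's start and the fresh accept: |closure| = 2 + 1 = 3
  a|b — new start ε-reaches every alternative's start; none of them accept ε, so the new accept is not reached: |closure| = 1 + 1 + 1 = 3
  a*·(a|b) — |closure| = 3 + 3 = 6 (closure spills across the concat boundary because the left factor accepts ε)
  (a*·(a|b))* — the star's fresh start ε-reaches both the body's start and the fresh accept: |closure| = 2 + 6 = 8
  d|(a*·(a|b))* — |closure| = 1 (new start) + (1 + 8) + 1 (new accept, since some branch ε-reaches its own accept) = 11
  (b|d)·(d|(a*·(a|b))*)·c·a — |closure| equals the left operand's closure size = 3 (its accept is not ε-reachable, so the closure stops there)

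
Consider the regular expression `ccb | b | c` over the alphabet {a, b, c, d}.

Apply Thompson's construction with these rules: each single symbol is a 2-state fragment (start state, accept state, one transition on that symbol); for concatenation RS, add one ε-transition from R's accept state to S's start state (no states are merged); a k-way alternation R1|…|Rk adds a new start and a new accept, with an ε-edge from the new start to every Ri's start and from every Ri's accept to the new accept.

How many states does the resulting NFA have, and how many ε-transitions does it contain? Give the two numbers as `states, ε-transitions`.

12, 8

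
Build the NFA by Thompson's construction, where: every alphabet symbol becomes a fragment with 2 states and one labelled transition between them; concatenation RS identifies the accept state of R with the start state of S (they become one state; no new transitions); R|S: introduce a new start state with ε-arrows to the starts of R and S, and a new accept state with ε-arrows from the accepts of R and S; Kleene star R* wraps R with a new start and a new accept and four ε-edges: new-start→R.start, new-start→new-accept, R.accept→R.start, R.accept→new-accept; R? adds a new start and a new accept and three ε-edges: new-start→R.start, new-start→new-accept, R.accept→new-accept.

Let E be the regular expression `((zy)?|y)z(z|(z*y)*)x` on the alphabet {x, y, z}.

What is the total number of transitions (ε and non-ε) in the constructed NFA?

Building bottom-up:
Each of the 8 symbol leaves contributes 1 transition (1 symbol, 0 ε).
  zy : 2 transitions (2 symbol, 0 ε)
  (zy)? : 5 transitions (2 symbol, 3 ε)
  (zy)?|y : 10 transitions (3 symbol, 7 ε)
  z* : 5 transitions (1 symbol, 4 ε)
  z*y : 6 transitions (2 symbol, 4 ε)
  (z*y)* : 10 transitions (2 symbol, 8 ε)
  z|(z*y)* : 15 transitions (3 symbol, 12 ε)
  ((zy)?|y)z(z|(z*y)*)x : 27 transitions (8 symbol, 19 ε)

27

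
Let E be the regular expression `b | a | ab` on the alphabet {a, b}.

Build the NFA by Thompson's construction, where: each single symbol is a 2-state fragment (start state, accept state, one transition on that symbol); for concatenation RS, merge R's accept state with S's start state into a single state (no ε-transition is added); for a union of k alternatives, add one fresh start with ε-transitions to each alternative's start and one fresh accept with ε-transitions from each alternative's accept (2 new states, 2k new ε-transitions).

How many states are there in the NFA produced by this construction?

9

By structural recursion:
Each of the 4 symbol leaves contributes a 2-state fragment.
  ab = 3 states
  b | a | ab = 9 states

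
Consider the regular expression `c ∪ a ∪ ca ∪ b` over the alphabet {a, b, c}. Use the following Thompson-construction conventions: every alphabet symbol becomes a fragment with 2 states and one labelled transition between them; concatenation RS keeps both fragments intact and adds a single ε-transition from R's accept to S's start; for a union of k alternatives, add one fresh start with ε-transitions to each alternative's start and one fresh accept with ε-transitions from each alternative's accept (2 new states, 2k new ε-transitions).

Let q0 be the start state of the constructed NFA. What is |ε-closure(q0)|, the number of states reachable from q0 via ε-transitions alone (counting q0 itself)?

Work bottom-up. For each fragment F, track |ε-closure(F.start)| and whether F's accept lies in that closure (i.e. whether F accepts ε). A single-symbol fragment has closure size 1 and does not accept ε.
  ca → C equals the left operand's closure size = 1 (its accept is not ε-reachable, so the closure stops there)
  c ∪ a ∪ ca ∪ b → new start ε-reaches every alternative's start; none of them accept ε, so the new accept is not reached: C = 1 + 1 + 1 + 1 + 1 = 5

5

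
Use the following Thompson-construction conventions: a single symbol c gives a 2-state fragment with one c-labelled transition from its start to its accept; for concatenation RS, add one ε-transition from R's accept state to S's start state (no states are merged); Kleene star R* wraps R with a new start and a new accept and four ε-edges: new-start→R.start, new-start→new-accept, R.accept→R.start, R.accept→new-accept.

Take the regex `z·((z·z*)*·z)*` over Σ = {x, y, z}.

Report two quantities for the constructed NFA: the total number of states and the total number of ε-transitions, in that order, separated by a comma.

Bottom-up over the parse tree:
Each of the 4 symbol leaves contributes 2 states and 0 ε-transitions.
  z* = 4 states, 4 ε-transitions
  z·z* = 6 states, 5 ε-transitions
  (z·z*)* = 8 states, 9 ε-transitions
  (z·z*)*·z = 10 states, 10 ε-transitions
  ((z·z*)*·z)* = 12 states, 14 ε-transitions
  z·((z·z*)*·z)* = 14 states, 15 ε-transitions

14, 15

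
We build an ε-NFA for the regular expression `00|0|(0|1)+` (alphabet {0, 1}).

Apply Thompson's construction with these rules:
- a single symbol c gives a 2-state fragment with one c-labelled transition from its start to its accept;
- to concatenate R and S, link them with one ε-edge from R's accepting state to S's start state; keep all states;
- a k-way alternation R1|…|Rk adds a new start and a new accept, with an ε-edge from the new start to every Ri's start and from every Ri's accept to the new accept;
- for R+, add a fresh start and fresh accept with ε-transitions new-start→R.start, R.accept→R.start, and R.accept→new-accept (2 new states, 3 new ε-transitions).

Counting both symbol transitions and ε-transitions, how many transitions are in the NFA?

Per subexpression:
Each of the 5 symbol leaves contributes 1 transition (1 symbol, 0 ε).
  00 : 3 transitions (2 symbol, 1 ε)
  0|1 : 6 transitions (2 symbol, 4 ε)
  (0|1)+ : 9 transitions (2 symbol, 7 ε)
  00|0|(0|1)+ : 19 transitions (5 symbol, 14 ε)

19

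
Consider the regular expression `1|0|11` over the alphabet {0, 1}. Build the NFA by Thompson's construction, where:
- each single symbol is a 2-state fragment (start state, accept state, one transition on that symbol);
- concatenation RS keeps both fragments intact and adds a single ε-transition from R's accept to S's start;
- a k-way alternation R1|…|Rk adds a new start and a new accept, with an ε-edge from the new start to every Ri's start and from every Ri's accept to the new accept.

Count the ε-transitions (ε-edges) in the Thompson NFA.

Building bottom-up:
Each of the 4 symbol leaves contributes 0 ε-transitions.
  11 — 1 ε-transition
  1|0|11 — 7 ε-transitions

7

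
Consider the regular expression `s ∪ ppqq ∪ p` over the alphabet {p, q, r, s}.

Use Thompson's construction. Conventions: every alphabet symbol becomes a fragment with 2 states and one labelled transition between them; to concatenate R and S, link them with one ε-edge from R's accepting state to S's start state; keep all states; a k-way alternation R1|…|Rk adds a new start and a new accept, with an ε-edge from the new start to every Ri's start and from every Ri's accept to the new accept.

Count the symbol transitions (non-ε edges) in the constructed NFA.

Building bottom-up:
Each of the 6 symbol leaves contributes exactly 1 symbol transition.
  ppqq — 4 symbol transitions
  s ∪ ppqq ∪ p — 6 symbol transitions

6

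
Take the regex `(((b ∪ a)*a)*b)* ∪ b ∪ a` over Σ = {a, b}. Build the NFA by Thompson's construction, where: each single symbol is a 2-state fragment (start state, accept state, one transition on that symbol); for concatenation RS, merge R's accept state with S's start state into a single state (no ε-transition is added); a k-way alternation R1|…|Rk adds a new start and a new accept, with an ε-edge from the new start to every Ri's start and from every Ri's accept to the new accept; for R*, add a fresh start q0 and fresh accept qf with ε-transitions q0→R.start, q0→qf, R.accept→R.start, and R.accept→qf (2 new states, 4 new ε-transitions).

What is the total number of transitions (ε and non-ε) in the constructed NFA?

28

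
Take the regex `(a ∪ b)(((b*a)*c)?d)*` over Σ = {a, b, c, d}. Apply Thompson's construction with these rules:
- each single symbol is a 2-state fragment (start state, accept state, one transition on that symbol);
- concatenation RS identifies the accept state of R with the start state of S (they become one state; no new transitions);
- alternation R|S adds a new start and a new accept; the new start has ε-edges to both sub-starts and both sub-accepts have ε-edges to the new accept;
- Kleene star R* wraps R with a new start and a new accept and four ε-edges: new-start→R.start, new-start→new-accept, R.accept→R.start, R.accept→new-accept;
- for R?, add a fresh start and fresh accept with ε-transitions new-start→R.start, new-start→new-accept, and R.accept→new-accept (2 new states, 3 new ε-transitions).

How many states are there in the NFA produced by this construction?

Per subexpression:
Each of the 6 symbol leaves contributes a 2-state fragment.
  a ∪ b — 6 states
  b* — 4 states
  b*a — 5 states
  (b*a)* — 7 states
  (b*a)*c — 8 states
  ((b*a)*c)? — 10 states
  ((b*a)*c)?d — 11 states
  (((b*a)*c)?d)* — 13 states
  (a ∪ b)(((b*a)*c)?d)* — 18 states

18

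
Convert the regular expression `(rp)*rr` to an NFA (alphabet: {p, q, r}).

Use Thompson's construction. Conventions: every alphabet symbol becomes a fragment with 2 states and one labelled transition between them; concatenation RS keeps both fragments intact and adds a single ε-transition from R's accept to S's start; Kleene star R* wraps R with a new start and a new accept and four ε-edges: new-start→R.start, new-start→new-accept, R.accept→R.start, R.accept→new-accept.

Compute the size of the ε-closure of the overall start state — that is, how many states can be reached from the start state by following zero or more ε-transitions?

Work bottom-up. For each fragment F, track |ε-closure(F.start)| and whether F's accept lies in that closure (i.e. whether F accepts ε). A single-symbol fragment has closure size 1 and does not accept ε.
  rp — same as the first factor's closure: |closure| = 1
  (rp)* — |closure| = 1 (new start) + 1 (body) + 1 (new accept) = 3
  (rp)*rr — |closure| = 3 + 1 = 4 (closure spills across the concat boundary because the left factor accepts ε)

4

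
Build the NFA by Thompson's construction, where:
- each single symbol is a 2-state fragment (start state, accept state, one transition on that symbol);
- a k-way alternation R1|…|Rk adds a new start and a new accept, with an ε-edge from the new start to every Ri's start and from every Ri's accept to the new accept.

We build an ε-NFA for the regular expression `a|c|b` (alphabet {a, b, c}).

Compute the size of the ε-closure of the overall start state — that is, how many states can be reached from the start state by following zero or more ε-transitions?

Work bottom-up. For each fragment F, track |ε-closure(F.start)| and whether F's accept lies in that closure (i.e. whether F accepts ε). A single-symbol fragment has closure size 1 and does not accept ε.
  a|c|b : new start ε-reaches every alternative's start; none of them accept ε, so the new accept is not reached: |ε-closure| = 1 + 1 + 1 + 1 = 4

4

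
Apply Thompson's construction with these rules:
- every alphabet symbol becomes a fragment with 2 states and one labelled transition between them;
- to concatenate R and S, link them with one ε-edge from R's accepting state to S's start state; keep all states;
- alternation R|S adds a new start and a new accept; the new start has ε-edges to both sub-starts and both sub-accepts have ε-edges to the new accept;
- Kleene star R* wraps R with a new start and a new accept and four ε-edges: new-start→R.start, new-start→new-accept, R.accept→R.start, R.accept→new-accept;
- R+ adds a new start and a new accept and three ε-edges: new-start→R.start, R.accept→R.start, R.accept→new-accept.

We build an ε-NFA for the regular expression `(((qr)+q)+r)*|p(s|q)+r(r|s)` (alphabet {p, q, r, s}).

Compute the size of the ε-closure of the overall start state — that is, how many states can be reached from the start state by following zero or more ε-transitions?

Let C(F) = |ε-closure(F.start)| within fragment F, and note whether F accepts ε. Symbol fragments have C = 1 and do not accept ε. Then:
  qr : |ε-closure| equals the left operand's closure size = 1 (its accept is not ε-reachable, so the closure stops there)
  (qr)+ : |ε-closure| = 1 + 1 = 2 (the body doesn't accept ε, so the new accept is not reached)
  (qr)+q : |ε-closure| equals the left operand's closure size = 2 (its accept is not ε-reachable, so the closure stops there)
  ((qr)+q)+ : |ε-closure| = 1 + 2 = 3 (the body doesn't accept ε, so the new accept is not reached)
  ((qr)+q)+r : same as the first factor's closure: |ε-closure| = 3
  (((qr)+q)+r)* : new start has ε-edges to the inner start and to the new accept, so |ε-closure| = 2 + 3 = 5
  s|q : |ε-closure| = 1 + 1 + 1 = 3 (the new accept is not ε-reachable since no branch accepts ε)
  (s|q)+ : |ε-closure| = 1 + 3 = 4 (the body doesn't accept ε, so the new accept is not reached)
  r|s : |ε-closure| = 1 + 1 + 1 = 3 (the new accept is not ε-reachable since no branch accepts ε)
  p(s|q)+r(r|s) : |ε-closure| equals the left operand's closure size = 1 (its accept is not ε-reachable, so the closure stops there)
  (((qr)+q)+r)*|p(s|q)+r(r|s) : |ε-closure| = 1 (new start) + (5 + 1) + 1 (new accept, since some branch ε-reaches its own accept) = 8

8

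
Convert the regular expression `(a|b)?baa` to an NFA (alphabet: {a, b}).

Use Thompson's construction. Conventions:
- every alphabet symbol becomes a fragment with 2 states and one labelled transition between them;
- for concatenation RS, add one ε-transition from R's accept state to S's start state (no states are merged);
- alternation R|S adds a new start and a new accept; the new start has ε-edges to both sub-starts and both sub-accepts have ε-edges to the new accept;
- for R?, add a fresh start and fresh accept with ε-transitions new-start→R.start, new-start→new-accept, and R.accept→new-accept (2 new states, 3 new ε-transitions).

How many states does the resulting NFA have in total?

By structural recursion:
Each of the 5 symbol leaves contributes a 2-state fragment.
  a|b : 6 states
  (a|b)? : 8 states
  (a|b)?baa : 14 states

14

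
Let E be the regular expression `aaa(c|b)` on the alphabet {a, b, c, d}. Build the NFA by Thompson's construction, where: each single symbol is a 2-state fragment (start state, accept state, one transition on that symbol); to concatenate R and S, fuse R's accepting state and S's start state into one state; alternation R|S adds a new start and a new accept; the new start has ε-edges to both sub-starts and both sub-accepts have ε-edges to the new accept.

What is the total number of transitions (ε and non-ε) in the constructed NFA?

9

Recursing over subexpressions:
Each of the 5 symbol leaves contributes 1 transition (1 symbol, 0 ε).
  c|b — 6 transitions (2 symbol, 4 ε)
  aaa(c|b) — 9 transitions (5 symbol, 4 ε)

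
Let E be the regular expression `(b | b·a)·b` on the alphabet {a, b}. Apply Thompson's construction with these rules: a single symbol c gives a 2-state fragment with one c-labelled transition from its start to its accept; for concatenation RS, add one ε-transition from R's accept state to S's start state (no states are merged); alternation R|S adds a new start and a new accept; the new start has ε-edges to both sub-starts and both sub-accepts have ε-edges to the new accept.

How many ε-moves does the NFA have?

6

Bottom-up over the parse tree:
Each of the 4 symbol leaves contributes 0 ε-transitions.
  b·a — 1 ε-transition
  b | b·a — 5 ε-transitions
  (b | b·a)·b — 6 ε-transitions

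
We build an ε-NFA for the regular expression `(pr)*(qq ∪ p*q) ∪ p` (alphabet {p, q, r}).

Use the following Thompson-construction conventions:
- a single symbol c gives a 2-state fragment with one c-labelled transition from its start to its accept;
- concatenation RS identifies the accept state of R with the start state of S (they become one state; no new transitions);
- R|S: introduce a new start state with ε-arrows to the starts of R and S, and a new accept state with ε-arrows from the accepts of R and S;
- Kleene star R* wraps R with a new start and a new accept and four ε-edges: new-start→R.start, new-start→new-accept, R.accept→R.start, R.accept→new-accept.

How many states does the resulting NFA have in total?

18

Building bottom-up:
Each of the 7 symbol leaves contributes a 2-state fragment.
  pr = 3 states
  (pr)* = 5 states
  qq = 3 states
  p* = 4 states
  p*q = 5 states
  qq ∪ p*q = 10 states
  (pr)*(qq ∪ p*q) = 14 states
  (pr)*(qq ∪ p*q) ∪ p = 18 states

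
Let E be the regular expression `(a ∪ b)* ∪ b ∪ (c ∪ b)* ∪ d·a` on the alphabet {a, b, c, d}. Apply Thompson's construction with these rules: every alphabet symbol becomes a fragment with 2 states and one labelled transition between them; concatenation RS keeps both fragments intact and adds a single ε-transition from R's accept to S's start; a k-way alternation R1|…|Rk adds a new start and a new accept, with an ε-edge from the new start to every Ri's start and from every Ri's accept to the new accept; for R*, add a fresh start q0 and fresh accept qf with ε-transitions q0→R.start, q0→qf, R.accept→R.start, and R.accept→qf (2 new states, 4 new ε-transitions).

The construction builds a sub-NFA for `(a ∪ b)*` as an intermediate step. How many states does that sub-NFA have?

8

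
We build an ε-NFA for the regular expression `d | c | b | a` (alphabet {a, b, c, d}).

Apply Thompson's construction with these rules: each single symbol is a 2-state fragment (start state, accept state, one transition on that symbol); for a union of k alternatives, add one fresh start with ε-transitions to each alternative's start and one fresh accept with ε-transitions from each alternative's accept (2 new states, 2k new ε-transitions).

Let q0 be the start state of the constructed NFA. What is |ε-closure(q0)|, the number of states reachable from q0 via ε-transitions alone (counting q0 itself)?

5

Work bottom-up. For each fragment F, track |ε-closure(F.start)| and whether F's accept lies in that closure (i.e. whether F accepts ε). A single-symbol fragment has closure size 1 and does not accept ε.
  d | c | b | a : new start ε-reaches every alternative's start; none of them accept ε, so the new accept is not reached: C = 1 + 1 + 1 + 1 + 1 = 5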